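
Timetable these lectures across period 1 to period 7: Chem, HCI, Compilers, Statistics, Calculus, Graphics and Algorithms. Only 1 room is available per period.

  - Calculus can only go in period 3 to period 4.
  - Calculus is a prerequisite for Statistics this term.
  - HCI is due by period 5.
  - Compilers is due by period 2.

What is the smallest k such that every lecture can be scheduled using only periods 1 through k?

7

The precedence chain requires at least 2 distinct periods.
With at most 1 per period and 7 lectures, at least 7 periods are needed.
Propagating the time windows through the other constraints, Statistics can't land before period 4, so the schedule must run through at least period 4.
7 works (last occupied period: period 7): for example Compilers in period 1; Calculus in period 3; Algorithms in period 7; HCI in period 2; Chem in period 5; Statistics in period 4; Graphics in period 6.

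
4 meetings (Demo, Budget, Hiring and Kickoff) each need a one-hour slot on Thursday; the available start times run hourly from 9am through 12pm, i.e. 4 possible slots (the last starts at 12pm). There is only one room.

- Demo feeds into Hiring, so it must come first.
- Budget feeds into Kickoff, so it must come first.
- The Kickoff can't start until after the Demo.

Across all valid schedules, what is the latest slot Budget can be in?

Downstream work caps Budget at 11am.
Budget at 11am is achievable: Budget in 11am, Hiring in 10am, Demo in 9am, Kickoff in 12pm.

11am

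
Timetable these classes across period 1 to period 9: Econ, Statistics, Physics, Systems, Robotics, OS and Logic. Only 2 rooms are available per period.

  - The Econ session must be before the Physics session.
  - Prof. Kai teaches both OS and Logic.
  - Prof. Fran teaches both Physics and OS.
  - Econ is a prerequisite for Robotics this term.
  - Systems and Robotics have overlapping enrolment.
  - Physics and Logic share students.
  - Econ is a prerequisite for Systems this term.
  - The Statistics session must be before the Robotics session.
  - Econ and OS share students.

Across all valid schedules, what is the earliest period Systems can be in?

Precedence pushes Systems to at least period 2.
Systems at period 2 is achievable: Robotics in period 3, Logic in period 4, Econ in period 1, Statistics in period 1, OS in period 3, Physics in period 2, Systems in period 2.

period 2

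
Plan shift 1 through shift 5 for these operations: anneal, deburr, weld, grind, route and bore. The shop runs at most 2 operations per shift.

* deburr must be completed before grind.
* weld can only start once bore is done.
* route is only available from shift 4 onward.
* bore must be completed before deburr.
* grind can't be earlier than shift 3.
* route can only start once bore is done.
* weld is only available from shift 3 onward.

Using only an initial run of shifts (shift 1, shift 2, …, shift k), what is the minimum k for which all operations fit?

The precedence chain requires at least 3 distinct shifts.
With at most 2 per shift and 6 operations, at least 3 shifts are needed.
route can't be placed before shift 4, so the schedule must run through at least shift 4.
4 works (last occupied shift: shift 4): for example route in shift 4; deburr in shift 2; weld in shift 3; bore in shift 1; anneal in shift 1; grind in shift 3.

4 shifts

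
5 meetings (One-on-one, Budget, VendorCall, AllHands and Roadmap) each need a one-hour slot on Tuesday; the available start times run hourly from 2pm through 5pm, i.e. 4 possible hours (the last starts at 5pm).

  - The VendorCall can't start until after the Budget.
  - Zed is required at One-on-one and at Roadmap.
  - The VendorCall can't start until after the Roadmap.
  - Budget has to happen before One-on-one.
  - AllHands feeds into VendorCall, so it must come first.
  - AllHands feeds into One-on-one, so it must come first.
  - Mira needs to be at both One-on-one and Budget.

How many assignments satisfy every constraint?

57

Splitting on One-on-one: it can be 3pm (4), 4pm (17), 5pm (36). Listing each branch's schedules as (Budget, VendorCall, AllHands, Roadmap):
One-on-one=3pm: (2pm,3pm,2pm,2pm) (2pm,4pm,2pm,2pm) (2pm,5pm,2pm,2pm) (2pm,5pm,2pm,4pm) — 4.
One-on-one=4pm: (2pm,3pm,2pm,2pm) (2pm,4pm,2pm,2pm) (2pm,4pm,2pm,3pm) (2pm,4pm,3pm,2pm) (2pm,4pm,3pm,3pm) (2pm,5pm,2pm,2pm) (2pm,5pm,2pm,3pm) (2pm,5pm,3pm,2pm) (2pm,5pm,3pm,3pm) (3pm,4pm,2pm,2pm) (3pm,4pm,2pm,3pm) (3pm,4pm,3pm,2pm) (3pm,4pm,3pm,3pm) (3pm,5pm,2pm,2pm) (3pm,5pm,2pm,3pm) (3pm,5pm,3pm,2pm) (3pm,5pm,3pm,3pm) — 17.
One-on-one=5pm: (2pm,3pm,2pm,2pm) (2pm,4pm,2pm,2pm) (2pm,4pm,2pm,3pm) (2pm,4pm,3pm,2pm) (2pm,4pm,3pm,3pm) (2pm,5pm,2pm,2pm) (2pm,5pm,2pm,3pm) (2pm,5pm,2pm,4pm) (2pm,5pm,3pm,2pm) (2pm,5pm,3pm,3pm) (2pm,5pm,3pm,4pm) (2pm,5pm,4pm,2pm) (2pm,5pm,4pm,3pm) (2pm,5pm,4pm,4pm) (3pm,4pm,2pm,2pm) (3pm,4pm,2pm,3pm) (3pm,4pm,3pm,2pm) (3pm,4pm,3pm,3pm) (3pm,5pm,2pm,2pm) (3pm,5pm,2pm,3pm) (3pm,5pm,2pm,4pm) (3pm,5pm,3pm,2pm) (3pm,5pm,3pm,3pm) (3pm,5pm,3pm,4pm) (3pm,5pm,4pm,2pm) (3pm,5pm,4pm,3pm) (3pm,5pm,4pm,4pm) (4pm,5pm,2pm,2pm) (4pm,5pm,2pm,3pm) (4pm,5pm,2pm,4pm) (4pm,5pm,3pm,2pm) (4pm,5pm,3pm,3pm) (4pm,5pm,3pm,4pm) (4pm,5pm,4pm,2pm) (4pm,5pm,4pm,3pm) (4pm,5pm,4pm,4pm) — 36.
Summing: 4 + 17 + 36 = 57.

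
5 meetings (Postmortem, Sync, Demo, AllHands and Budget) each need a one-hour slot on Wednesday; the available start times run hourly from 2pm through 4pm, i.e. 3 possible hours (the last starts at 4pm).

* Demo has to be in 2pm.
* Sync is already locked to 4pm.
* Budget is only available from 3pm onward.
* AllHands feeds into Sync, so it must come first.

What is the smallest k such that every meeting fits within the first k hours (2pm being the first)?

The precedence chain requires at least 2 distinct hours.
Sync can't be placed before 4pm — that is hour 3 counting from 2pm — so the schedule must run through at least 3 hours.
3 works (last occupied hour: 4pm): for example Demo -> 2pm, Budget -> 3pm, Postmortem -> 2pm, AllHands -> 2pm, Sync -> 4pm.

3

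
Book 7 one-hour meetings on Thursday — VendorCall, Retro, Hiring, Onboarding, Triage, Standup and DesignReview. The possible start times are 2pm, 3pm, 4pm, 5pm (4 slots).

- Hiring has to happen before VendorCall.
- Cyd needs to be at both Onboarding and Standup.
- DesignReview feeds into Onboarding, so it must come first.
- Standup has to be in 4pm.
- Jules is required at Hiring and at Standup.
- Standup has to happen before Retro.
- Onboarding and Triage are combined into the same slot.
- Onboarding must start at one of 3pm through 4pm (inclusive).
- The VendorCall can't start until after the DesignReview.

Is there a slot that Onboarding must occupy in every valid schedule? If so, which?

3pm

Onboarding's window is 3pm–4pm.
Standup is fixed at 4pm, and Onboarding can't share a slot with Standup.
So Onboarding must be 3pm.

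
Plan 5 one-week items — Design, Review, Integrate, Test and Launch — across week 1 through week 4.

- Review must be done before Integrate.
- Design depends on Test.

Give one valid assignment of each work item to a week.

Review in week 1; Design in week 2; Integrate in week 2; Launch in week 1; Test in week 1

Checking: Review(week 1) before Integrate(week 2); Test(week 1) before Design(week 2).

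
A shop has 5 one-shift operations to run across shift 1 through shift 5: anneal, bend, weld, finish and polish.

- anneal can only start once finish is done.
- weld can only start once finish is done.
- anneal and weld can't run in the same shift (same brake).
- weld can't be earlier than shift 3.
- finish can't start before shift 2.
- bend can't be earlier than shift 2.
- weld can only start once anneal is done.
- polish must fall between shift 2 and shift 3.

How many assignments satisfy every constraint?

32

Splitting on anneal: it can be shift 3 (16), shift 4 (16). Listing each branch's schedules as (bend, weld, finish, polish) by shift number:
anneal=shift 3: (2,4,2,2) (2,4,2,3) (2,5,2,2) (2,5,2,3) (3,4,2,2) (3,4,2,3) (3,5,2,2) (3,5,2,3) (4,4,2,2) (4,4,2,3) (4,5,2,2) (4,5,2,3) (5,4,2,2) (5,4,2,3) (5,5,2,2) (5,5,2,3) — 16.
anneal=shift 4: (2,5,2,2) (2,5,2,3) (2,5,3,2) (2,5,3,3) (3,5,2,2) (3,5,2,3) (3,5,3,2) (3,5,3,3) (4,5,2,2) (4,5,2,3) (4,5,3,2) (4,5,3,3) (5,5,2,2) (5,5,2,3) (5,5,3,2) (5,5,3,3) — 16.
Summing: 16 + 16 = 32.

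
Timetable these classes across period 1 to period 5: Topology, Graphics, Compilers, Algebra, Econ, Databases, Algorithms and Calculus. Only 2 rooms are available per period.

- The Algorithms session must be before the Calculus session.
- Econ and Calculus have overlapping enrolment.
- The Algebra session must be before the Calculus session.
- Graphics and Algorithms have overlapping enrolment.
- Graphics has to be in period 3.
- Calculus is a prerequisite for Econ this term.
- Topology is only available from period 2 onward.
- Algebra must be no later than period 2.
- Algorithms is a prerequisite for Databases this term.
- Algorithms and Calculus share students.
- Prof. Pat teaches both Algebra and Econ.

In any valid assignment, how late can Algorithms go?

Downstream work caps Algorithms at period 3.
Algorithms at period 2 is achievable: Graphics=period 3; Algorithms=period 2; Topology=period 2; Compilers=period 1; Calculus=period 3; Econ=period 4; Algebra=period 1; Databases=period 4.
Nothing later works — the conflict and capacity constraints rule out every period after period 2.

period 2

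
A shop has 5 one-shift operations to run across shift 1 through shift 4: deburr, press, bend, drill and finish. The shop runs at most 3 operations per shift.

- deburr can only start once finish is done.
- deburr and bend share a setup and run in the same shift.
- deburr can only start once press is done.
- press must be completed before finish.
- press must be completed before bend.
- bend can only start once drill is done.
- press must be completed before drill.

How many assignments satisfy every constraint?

6

Splitting on deburr: it can be shift 3 (1), shift 4 (5). Listing each branch's schedules as (press, bend, drill, finish) by shift number:
deburr=shift 3: (1,3,2,2) — 1.
deburr=shift 4: (1,4,2,2) (1,4,2,3) (1,4,3,2) (1,4,3,3) (2,4,3,3) — 5.
Summing: 1 + 5 = 6.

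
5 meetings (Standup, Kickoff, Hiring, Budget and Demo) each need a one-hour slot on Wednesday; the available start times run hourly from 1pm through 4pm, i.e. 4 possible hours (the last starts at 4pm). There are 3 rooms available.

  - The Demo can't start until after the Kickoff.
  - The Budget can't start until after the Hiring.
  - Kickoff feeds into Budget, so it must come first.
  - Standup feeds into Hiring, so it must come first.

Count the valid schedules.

23

Splitting on Standup: it can be 1pm (17), 2pm (6). Listing each branch's schedules as (Kickoff, Hiring, Budget, Demo):
Standup=1pm: (1pm,2pm,3pm,2pm) (1pm,2pm,3pm,3pm) (1pm,2pm,3pm,4pm) (1pm,2pm,4pm,2pm) (1pm,2pm,4pm,3pm) (1pm,2pm,4pm,4pm) (1pm,3pm,4pm,2pm) (1pm,3pm,4pm,3pm) (1pm,3pm,4pm,4pm) (2pm,2pm,3pm,3pm) (2pm,2pm,3pm,4pm) (2pm,2pm,4pm,3pm) (2pm,2pm,4pm,4pm) (2pm,3pm,4pm,3pm) (2pm,3pm,4pm,4pm) (3pm,2pm,4pm,4pm) (3pm,3pm,4pm,4pm) — 17.
Standup=2pm: (1pm,3pm,4pm,2pm) (1pm,3pm,4pm,3pm) (1pm,3pm,4pm,4pm) (2pm,3pm,4pm,3pm) (2pm,3pm,4pm,4pm) (3pm,3pm,4pm,4pm) — 6.
Summing: 17 + 6 = 23.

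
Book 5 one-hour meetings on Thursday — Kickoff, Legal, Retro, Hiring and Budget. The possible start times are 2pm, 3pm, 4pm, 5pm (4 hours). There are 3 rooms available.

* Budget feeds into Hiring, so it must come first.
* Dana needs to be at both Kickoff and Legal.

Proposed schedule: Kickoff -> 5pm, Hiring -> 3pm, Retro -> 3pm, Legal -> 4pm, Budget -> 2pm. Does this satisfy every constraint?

There are 3 rooms available — holds.
Dana needs to be at both Kickoff and Legal — holds.
Budget feeds into Hiring, so it must come first — holds.

Yes, all constraints hold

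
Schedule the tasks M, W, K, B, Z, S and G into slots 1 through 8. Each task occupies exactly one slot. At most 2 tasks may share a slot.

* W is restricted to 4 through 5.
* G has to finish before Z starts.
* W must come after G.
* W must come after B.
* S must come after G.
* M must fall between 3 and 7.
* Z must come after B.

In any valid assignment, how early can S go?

2

Precedence pushes S to at least 2.
S at 2 is achievable: W -> 4; Z -> 2; M -> 3; S -> 2; B -> 1; G -> 1; K -> 3.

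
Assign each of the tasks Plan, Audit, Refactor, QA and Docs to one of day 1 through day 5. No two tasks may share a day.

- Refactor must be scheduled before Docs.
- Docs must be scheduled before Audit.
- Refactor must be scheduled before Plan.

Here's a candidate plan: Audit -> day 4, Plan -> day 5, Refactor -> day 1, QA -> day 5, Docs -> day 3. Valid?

No two tasks may share a day — violated.
Refactor must be scheduled before Docs — holds.
Refactor must be scheduled before Plan — holds.
Docs must be scheduled before Audit — holds.

Invalid. No two tasks may share a day.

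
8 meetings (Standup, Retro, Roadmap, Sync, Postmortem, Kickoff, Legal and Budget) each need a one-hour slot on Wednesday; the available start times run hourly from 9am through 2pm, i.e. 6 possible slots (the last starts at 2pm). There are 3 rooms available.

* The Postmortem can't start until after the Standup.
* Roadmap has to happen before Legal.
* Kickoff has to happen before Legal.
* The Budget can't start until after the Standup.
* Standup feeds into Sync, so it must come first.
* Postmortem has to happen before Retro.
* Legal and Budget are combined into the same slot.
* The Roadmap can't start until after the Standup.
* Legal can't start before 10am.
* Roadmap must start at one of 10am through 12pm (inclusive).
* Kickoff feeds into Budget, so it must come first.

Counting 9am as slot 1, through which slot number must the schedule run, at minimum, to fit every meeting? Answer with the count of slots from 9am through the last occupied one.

The precedence chain requires at least 3 distinct slots.
With at most 3 per slot and 8 meetings, at least 3 slots are needed.
3 works (last occupied slot: 11am): for example Standup in 9am; Sync in 10am; Legal in 11am; Kickoff in 9am; Postmortem in 10am; Roadmap in 10am; Budget in 11am; Retro in 11am.

3 slots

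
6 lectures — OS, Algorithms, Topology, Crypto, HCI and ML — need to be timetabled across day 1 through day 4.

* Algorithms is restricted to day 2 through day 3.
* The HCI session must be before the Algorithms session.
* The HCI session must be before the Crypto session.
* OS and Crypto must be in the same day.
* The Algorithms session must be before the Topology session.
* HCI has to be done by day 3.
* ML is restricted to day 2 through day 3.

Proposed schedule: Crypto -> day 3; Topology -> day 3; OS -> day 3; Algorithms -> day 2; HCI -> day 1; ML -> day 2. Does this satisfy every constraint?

The Algorithms session must be before the Topology session — holds.
The HCI session must be before the Crypto session — holds.
The HCI session must be before the Algorithms session — holds.
Algorithms is restricted to day 2 through day 3 — holds.
OS and Crypto must be in the same day — holds.
HCI has to be done by day 3 — holds.
ML is restricted to day 2 through day 3 — holds.

Yes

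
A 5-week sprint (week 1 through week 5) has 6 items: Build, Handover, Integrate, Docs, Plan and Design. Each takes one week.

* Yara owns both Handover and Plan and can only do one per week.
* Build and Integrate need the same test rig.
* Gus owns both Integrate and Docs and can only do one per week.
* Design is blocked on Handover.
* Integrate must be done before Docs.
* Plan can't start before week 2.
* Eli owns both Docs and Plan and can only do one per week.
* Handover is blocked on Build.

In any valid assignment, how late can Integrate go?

Downstream work caps Integrate at week 4.
Integrate at week 4 is achievable: Integrate -> week 4, Docs -> week 5, Handover -> week 3, Build -> week 1, Plan -> week 2, Design -> week 4.

week 4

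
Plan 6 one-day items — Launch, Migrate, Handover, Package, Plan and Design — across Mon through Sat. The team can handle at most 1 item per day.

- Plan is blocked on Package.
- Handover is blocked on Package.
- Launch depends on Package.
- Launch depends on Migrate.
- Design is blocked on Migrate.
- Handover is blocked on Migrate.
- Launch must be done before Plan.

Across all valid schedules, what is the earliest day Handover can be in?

Precedence pushes Handover to at least Tue.
Handover at Wed is achievable: Plan -> Fri, Launch -> Thu, Migrate -> Mon, Design -> Sat, Handover -> Wed, Package -> Tue.
Nothing earlier works — the capacity limit rule out every day before Wed.

Wed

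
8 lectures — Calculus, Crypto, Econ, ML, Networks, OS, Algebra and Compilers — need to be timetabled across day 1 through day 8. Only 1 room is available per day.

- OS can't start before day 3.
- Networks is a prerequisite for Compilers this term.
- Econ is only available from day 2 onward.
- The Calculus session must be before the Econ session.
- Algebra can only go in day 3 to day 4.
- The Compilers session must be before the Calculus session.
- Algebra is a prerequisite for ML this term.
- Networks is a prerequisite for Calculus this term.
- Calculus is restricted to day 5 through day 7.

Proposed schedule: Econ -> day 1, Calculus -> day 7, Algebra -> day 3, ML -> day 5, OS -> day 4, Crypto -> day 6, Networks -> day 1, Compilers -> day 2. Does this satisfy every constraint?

Networks is a prerequisite for Compilers this term — holds.
Only 1 room is available per day — violated.
Econ is only available from day 2 onward — violated.
Networks is a prerequisite for Calculus this term — holds.
Algebra is a prerequisite for ML this term — holds.
The Compilers session must be before the Calculus session — holds.
Calculus is restricted to day 5 through day 7 — holds.
The Calculus session must be before the Econ session — violated.
OS can't start before day 3 — holds.
Algebra can only go in day 3 to day 4 — holds.

No — it violates: Econ is only available from day 2 onward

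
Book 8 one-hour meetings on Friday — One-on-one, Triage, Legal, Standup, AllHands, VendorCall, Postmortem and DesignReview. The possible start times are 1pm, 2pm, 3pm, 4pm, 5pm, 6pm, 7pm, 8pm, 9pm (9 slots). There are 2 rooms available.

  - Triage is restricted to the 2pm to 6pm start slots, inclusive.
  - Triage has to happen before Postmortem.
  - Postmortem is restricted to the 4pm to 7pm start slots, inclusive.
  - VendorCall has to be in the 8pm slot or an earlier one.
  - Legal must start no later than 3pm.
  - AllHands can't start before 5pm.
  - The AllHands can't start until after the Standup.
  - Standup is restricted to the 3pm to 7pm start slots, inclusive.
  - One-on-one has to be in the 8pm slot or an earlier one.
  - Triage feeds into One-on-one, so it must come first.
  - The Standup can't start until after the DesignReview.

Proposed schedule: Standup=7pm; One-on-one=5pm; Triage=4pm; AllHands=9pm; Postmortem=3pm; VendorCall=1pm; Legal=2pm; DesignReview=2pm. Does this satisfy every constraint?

There are 2 rooms available — holds.
Standup is restricted to the 3pm to 7pm start slots, inclusive — holds.
VendorCall has to be in the 8pm slot or an earlier one — holds.
Triage is restricted to the 2pm to 6pm start slots, inclusive — holds.
The Standup can't start until after the DesignReview — holds.
The AllHands can't start until after the Standup — holds.
One-on-one has to be in the 8pm slot or an earlier one — holds.
Triage feeds into One-on-one, so it must come first — holds.
Postmortem is restricted to the 4pm to 7pm start slots, inclusive — violated.
Triage has to happen before Postmortem — violated.
AllHands can't start before 5pm — holds.
Legal must start no later than 3pm — holds.

Invalid. Triage has to happen before Postmortem.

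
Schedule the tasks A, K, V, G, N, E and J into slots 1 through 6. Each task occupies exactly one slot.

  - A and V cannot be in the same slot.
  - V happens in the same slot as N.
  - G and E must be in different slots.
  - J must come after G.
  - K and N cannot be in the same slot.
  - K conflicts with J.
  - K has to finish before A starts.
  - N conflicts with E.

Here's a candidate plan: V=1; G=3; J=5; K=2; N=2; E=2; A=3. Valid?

Invalid. V happens in the same slot as N.

N conflicts with E — violated.
A and V cannot be in the same slot — holds.
G and E must be in different slots — holds.
K has to finish before A starts — holds.
J must come after G — holds.
K conflicts with J — holds.
V happens in the same slot as N — violated.
K and N cannot be in the same slot — violated.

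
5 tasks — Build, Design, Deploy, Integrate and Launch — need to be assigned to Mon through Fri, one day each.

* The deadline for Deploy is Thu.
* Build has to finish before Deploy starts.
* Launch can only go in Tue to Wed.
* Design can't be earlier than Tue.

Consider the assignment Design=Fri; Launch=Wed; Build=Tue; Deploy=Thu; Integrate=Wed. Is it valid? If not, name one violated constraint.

Yes

Design can't be earlier than Tue — holds.
The deadline for Deploy is Thu — holds.
Launch can only go in Tue to Wed — holds.
Build has to finish before Deploy starts — holds.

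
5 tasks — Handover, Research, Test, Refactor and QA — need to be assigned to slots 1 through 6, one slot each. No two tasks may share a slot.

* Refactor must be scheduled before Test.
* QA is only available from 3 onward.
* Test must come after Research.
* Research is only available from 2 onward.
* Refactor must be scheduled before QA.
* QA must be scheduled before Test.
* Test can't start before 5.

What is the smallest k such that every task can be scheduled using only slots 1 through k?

5 slots

The precedence chain requires at least 3 distinct slots.
With at most 1 per slot and 5 tasks, at least 5 slots are needed.
Test can't be placed before 5, so the schedule must run through at least slot 5.
5 works (last occupied slot: 5): for example Refactor -> 1, Handover -> 4, Research -> 2, Test -> 5, QA -> 3.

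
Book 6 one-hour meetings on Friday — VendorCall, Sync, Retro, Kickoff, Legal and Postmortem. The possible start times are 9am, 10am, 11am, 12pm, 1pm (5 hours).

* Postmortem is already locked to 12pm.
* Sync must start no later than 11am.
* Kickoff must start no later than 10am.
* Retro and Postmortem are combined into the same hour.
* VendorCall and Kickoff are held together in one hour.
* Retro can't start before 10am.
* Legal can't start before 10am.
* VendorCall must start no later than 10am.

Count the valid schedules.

24

Splitting on VendorCall: it can be 9am (12), 10am (12). Listing each branch's schedules as (Sync, Retro, Kickoff, Legal, Postmortem):
VendorCall=9am: (9am,12pm,9am,10am,12pm) (9am,12pm,9am,11am,12pm) (9am,12pm,9am,12pm,12pm) (9am,12pm,9am,1pm,12pm) (10am,12pm,9am,10am,12pm) (10am,12pm,9am,11am,12pm) (10am,12pm,9am,12pm,12pm) (10am,12pm,9am,1pm,12pm) (11am,12pm,9am,10am,12pm) (11am,12pm,9am,11am,12pm) (11am,12pm,9am,12pm,12pm) (11am,12pm,9am,1pm,12pm) — 12.
VendorCall=10am: (9am,12pm,10am,10am,12pm) (9am,12pm,10am,11am,12pm) (9am,12pm,10am,12pm,12pm) (9am,12pm,10am,1pm,12pm) (10am,12pm,10am,10am,12pm) (10am,12pm,10am,11am,12pm) (10am,12pm,10am,12pm,12pm) (10am,12pm,10am,1pm,12pm) (11am,12pm,10am,10am,12pm) (11am,12pm,10am,11am,12pm) (11am,12pm,10am,12pm,12pm) (11am,12pm,10am,1pm,12pm) — 12.
Summing: 12 + 12 = 24.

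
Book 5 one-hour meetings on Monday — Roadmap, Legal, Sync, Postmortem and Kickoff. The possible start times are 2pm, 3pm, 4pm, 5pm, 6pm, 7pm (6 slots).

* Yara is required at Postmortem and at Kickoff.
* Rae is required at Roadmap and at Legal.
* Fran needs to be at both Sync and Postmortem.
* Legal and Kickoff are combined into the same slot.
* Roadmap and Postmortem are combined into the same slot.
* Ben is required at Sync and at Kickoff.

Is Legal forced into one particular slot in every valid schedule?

Legal can be 2pm (e.g. Postmortem in 3pm, Kickoff in 2pm, Sync in 4pm, Legal in 2pm, Roadmap in 3pm) or 3pm (e.g. Sync in 4pm, Postmortem in 2pm, Legal in 3pm, Roadmap in 2pm, Kickoff in 3pm).

No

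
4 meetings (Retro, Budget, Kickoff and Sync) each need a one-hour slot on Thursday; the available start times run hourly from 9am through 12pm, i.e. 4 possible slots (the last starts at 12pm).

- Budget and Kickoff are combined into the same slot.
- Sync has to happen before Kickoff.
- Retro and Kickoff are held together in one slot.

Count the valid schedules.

6

Splitting on Retro: it can be 10am (1), 11am (2), 12pm (3). Listing each branch's schedules as (Budget, Kickoff, Sync):
Retro=10am: (10am,10am,9am) — 1.
Retro=11am: (11am,11am,9am) (11am,11am,10am) — 2.
Retro=12pm: (12pm,12pm,9am) (12pm,12pm,10am) (12pm,12pm,11am) — 3.
Summing: 1 + 2 + 3 = 6.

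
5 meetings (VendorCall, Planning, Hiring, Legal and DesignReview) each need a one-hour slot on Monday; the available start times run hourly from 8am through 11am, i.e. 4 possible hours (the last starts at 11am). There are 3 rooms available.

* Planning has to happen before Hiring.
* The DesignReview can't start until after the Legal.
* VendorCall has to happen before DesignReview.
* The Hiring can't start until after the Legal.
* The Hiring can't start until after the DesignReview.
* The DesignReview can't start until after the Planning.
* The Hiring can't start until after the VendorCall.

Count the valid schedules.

Splitting on VendorCall: it can be 8am (6), 9am (4). Listing each branch's schedules as (Planning, Hiring, Legal, DesignReview):
VendorCall=8am: (8am,10am,8am,9am) (8am,11am,8am,9am) (8am,11am,8am,10am) (8am,11am,9am,10am) (9am,11am,8am,10am) (9am,11am,9am,10am) — 6.
VendorCall=9am: (8am,11am,8am,10am) (8am,11am,9am,10am) (9am,11am,8am,10am) (9am,11am,9am,10am) — 4.
Summing: 6 + 4 = 10.

10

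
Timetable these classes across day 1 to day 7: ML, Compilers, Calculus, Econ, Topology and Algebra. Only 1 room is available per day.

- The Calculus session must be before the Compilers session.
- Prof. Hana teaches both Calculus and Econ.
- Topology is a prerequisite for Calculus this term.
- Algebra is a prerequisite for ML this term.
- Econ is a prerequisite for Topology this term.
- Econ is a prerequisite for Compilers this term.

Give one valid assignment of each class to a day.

ML -> day 6, Algebra -> day 5, Calculus -> day 3, Econ -> day 1, Compilers -> day 4, Topology -> day 2

Checking: Algebra(day 5) before ML(day 6); Calculus(day 3) before Compilers(day 4); Econ(day 1) before Topology(day 2); Topology(day 2) before Calculus(day 3); Econ(day 1) before Compilers(day 4); Calculus(day 3) != Econ(day 1); max 1 per day (cap 1).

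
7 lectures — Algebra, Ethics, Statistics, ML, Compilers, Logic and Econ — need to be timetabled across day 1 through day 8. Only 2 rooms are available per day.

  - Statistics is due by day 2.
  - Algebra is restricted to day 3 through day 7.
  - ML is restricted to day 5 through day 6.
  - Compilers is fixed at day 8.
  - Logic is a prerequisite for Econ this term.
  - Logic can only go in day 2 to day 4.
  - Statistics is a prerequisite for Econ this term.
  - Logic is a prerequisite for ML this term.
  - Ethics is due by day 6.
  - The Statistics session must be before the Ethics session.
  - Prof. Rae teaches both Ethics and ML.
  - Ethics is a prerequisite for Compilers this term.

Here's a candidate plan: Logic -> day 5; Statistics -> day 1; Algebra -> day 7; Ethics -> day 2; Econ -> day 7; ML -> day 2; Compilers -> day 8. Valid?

Ethics is a prerequisite for Compilers this term — holds.
Logic can only go in day 2 to day 4 — violated.
Prof. Rae teaches both Ethics and ML — violated.
The Statistics session must be before the Ethics session — holds.
Statistics is due by day 2 — holds.
Compilers is fixed at day 8 — holds.
Statistics is a prerequisite for Econ this term — holds.
ML is restricted to day 5 through day 6 — violated.
Ethics is due by day 6 — holds.
Only 2 rooms are available per day — holds.
Logic is a prerequisite for ML this term — violated.
Algebra is restricted to day 3 through day 7 — holds.
Logic is a prerequisite for Econ this term — holds.

No — it violates: Logic is a prerequisite for ML this term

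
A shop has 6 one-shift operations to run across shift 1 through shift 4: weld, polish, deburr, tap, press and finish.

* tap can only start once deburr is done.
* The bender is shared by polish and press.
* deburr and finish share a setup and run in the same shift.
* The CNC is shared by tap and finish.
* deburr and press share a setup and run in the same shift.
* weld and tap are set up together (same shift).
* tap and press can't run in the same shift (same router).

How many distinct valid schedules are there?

18

Splitting on weld: it can be shift 2 (3), shift 3 (6), shift 4 (9). Listing each branch's schedules as (polish, deburr, tap, press, finish) by shift number:
weld=shift 2: (2,1,2,1,1) (3,1,2,1,1) (4,1,2,1,1) — 3.
weld=shift 3: (1,2,3,2,2) (2,1,3,1,1) (3,1,3,1,1) (3,2,3,2,2) (4,1,3,1,1) (4,2,3,2,2) — 6.
weld=shift 4: (1,2,4,2,2) (1,3,4,3,3) (2,1,4,1,1) (2,3,4,3,3) (3,1,4,1,1) (3,2,4,2,2) (4,1,4,1,1) (4,2,4,2,2) (4,3,4,3,3) — 9.
Summing: 3 + 6 + 9 = 18.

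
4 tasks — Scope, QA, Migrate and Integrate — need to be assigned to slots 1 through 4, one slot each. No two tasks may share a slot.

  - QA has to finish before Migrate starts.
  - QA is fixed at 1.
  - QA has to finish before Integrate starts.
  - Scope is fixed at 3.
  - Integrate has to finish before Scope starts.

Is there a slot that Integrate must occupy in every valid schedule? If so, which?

QA is fixed at 1 and must come before Integrate, so Integrate is at least 2.
Scope is fixed at 3 and must come after Integrate, so Integrate is at most 2.
So Integrate must be 2.

2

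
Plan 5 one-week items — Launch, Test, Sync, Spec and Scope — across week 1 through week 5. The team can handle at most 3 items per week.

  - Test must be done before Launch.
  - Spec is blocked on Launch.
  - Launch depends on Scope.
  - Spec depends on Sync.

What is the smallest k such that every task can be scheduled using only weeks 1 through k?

3 weeks

The precedence chain requires at least 3 distinct weeks.
With at most 3 per week and 5 tasks, at least 2 weeks are needed.
3 works (last occupied week: week 3): for example Spec in week 3; Launch in week 2; Scope in week 1; Sync in week 1; Test in week 1.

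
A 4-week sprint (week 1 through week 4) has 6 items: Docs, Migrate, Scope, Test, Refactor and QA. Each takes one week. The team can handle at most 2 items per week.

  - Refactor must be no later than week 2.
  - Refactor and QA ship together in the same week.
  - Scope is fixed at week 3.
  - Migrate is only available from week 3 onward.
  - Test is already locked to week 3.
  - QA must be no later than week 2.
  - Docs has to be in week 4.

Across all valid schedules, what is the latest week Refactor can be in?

Refactor's own window allows nothing later than week 2.
Refactor at week 2 is achievable: Test=week 3; Migrate=week 4; QA=week 2; Docs=week 4; Refactor=week 2; Scope=week 3.

week 2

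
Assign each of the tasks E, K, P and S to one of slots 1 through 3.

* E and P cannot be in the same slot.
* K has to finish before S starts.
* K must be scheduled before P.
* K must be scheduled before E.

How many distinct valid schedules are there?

Enumerating: P -> 3; E -> 2; S -> 2; K -> 1 | S in 3; P in 3; E in 2; K in 1 | P -> 2; E -> 3; S -> 2; K -> 1 | E=3; P=2; S=3; K=1.

4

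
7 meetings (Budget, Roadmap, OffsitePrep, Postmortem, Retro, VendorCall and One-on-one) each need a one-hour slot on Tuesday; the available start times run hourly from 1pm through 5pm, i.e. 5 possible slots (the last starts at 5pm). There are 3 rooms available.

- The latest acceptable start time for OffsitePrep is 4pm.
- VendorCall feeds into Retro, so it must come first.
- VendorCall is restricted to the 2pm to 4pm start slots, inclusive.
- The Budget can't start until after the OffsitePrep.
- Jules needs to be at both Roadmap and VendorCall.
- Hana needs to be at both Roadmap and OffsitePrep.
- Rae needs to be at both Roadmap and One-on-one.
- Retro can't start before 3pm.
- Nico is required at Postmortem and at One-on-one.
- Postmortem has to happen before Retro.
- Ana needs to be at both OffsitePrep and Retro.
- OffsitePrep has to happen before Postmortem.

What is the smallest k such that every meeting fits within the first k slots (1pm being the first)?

3

The precedence chain requires at least 3 distinct slots.
With at most 3 per slot and 7 meetings, at least 3 slots are needed.
3 works (last occupied slot: 3pm): for example Roadmap in 3pm; Budget in 2pm; VendorCall in 2pm; Retro in 3pm; Postmortem in 2pm; One-on-one in 1pm; OffsitePrep in 1pm.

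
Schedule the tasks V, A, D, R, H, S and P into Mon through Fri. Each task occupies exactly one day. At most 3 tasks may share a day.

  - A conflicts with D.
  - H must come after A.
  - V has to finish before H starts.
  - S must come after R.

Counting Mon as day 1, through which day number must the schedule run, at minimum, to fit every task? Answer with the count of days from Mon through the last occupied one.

3 days

The precedence chain requires at least 2 distinct days.
With at most 3 per day and 7 tasks, at least 3 days are needed.
3 works (last occupied day: Wed): for example R in Mon, S in Tue, P in Wed, V in Mon, D in Tue, A in Mon, H in Tue.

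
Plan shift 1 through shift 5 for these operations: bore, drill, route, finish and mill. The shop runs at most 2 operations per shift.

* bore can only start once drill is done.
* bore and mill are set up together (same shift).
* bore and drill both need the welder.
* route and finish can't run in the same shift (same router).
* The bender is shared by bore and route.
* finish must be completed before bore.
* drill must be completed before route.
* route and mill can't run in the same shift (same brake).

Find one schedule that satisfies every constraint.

mill -> shift 2, route -> shift 3, drill -> shift 1, finish -> shift 1, bore -> shift 2

Checking: drill(shift 1) before route(shift 3); finish(shift 1) before bore(shift 2); drill(shift 1) before bore(shift 2); route(shift 3) != finish(shift 1); bore(shift 2) != route(shift 3); route(shift 3) != mill(shift 2); bore(shift 2) != drill(shift 1); bore = mill = shift 2; max 2 per shift (cap 2).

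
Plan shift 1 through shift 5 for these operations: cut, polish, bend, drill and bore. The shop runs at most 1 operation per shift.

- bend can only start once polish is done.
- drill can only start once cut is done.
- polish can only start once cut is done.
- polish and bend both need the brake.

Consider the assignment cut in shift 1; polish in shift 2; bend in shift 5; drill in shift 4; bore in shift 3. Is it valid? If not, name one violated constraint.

Yes

The shop runs at most 1 operation per shift — holds.
bend can only start once polish is done — holds.
polish can only start once cut is done — holds.
polish and bend both need the brake — holds.
drill can only start once cut is done — holds.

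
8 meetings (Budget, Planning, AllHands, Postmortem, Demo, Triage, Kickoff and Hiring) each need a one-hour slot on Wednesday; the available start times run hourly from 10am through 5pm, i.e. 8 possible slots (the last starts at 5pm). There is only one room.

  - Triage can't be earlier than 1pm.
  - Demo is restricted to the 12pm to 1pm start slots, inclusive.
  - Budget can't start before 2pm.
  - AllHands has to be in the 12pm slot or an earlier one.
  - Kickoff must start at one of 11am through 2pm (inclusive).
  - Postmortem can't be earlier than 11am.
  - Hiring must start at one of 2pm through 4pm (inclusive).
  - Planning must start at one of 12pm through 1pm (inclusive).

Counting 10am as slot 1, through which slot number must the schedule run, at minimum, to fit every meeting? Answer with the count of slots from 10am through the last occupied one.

8 slots

With at most 1 per slot and 8 meetings, at least 8 slots are needed.
Budget can't be placed before 2pm — that is slot 5 counting from 10am — so the schedule must run through at least 5 slots.
8 works (last occupied slot: 5pm): for example Budget in 3pm; Hiring in 2pm; Planning in 12pm; Demo in 1pm; AllHands in 10am; Triage in 4pm; Postmortem in 5pm; Kickoff in 11am.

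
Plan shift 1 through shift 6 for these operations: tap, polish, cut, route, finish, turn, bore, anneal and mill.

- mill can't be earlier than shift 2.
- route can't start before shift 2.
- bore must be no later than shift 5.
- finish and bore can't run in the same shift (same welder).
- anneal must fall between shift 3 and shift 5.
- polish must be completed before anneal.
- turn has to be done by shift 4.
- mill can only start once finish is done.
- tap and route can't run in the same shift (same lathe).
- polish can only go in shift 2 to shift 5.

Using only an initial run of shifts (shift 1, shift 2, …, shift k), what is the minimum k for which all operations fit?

The precedence chain requires at least 2 distinct shifts.
anneal can't be placed before shift 3, so the schedule must run through at least shift 3.
3 works (last occupied shift: shift 3): for example tap in shift 1; bore in shift 2; route in shift 2; mill in shift 2; turn in shift 1; polish in shift 2; anneal in shift 3; finish in shift 1; cut in shift 1.

3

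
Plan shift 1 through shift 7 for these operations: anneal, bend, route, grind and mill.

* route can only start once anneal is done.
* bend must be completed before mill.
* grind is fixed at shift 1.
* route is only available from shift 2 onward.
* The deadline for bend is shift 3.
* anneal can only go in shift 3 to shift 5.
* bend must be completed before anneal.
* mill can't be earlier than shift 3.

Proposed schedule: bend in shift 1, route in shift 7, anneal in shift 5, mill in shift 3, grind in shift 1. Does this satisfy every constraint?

Yes

bend must be completed before mill — holds.
grind is fixed at shift 1 — holds.
route is only available from shift 2 onward — holds.
mill can't be earlier than shift 3 — holds.
The deadline for bend is shift 3 — holds.
bend must be completed before anneal — holds.
route can only start once anneal is done — holds.
anneal can only go in shift 3 to shift 5 — holds.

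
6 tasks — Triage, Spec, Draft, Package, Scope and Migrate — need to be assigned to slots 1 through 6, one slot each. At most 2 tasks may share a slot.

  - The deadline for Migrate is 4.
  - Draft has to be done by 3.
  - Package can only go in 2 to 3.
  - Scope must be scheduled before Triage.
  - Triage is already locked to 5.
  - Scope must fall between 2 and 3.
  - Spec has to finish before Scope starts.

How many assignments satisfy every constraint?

38

Splitting on Spec: it can be 1 (28), 2 (10). Listing each branch's schedules as (Triage, Draft, Package, Scope, Migrate):
Spec=1: (5,1,2,2,3) (5,1,2,2,4) (5,1,2,3,2) (5,1,2,3,3) (5,1,2,3,4) (5,1,3,2,2) (5,1,3,2,3) (5,1,3,2,4) (5,1,3,3,2) (5,1,3,3,4) (5,2,2,3,1) (5,2,2,3,3) (5,2,2,3,4) (5,2,3,2,1) (5,2,3,2,3) (5,2,3,2,4) (5,2,3,3,1) (5,2,3,3,2) (5,2,3,3,4) (5,3,2,2,1) (5,3,2,2,3) (5,3,2,2,4) (5,3,2,3,1) (5,3,2,3,2) (5,3,2,3,4) (5,3,3,2,1) (5,3,3,2,2) (5,3,3,2,4) — 28.
Spec=2: (5,1,2,3,1) (5,1,2,3,3) (5,1,2,3,4) (5,1,3,3,1) (5,1,3,3,2) (5,1,3,3,4) (5,2,3,3,1) (5,2,3,3,4) (5,3,2,3,1) (5,3,2,3,4) — 10.
Summing: 28 + 10 = 38.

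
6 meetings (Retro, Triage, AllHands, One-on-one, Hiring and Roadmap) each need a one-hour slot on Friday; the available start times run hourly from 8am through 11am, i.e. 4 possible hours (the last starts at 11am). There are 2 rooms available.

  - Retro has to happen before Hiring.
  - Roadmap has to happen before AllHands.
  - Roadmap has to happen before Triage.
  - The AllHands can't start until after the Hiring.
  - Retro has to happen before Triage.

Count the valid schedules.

Splitting on Retro: it can be 8am (42), 9am (12). Listing each branch's schedules as (Triage, AllHands, One-on-one, Hiring, Roadmap):
Retro=8am: (9am,10am,10am,9am,8am) (9am,10am,11am,9am,8am) (9am,11am,9am,10am,8am) (9am,11am,10am,9am,8am) (9am,11am,10am,10am,8am) (9am,11am,11am,9am,8am) (9am,11am,11am,10am,8am) (10am,10am,8am,9am,9am) (10am,10am,9am,9am,8am) (10am,10am,11am,9am,8am) (10am,10am,11am,9am,9am) (10am,11am,8am,9am,9am) (10am,11am,8am,10am,9am) (10am,11am,9am,9am,8am) (10am,11am,9am,10am,8am) (10am,11am,9am,10am,9am) (10am,11am,10am,9am,8am) (10am,11am,10am,9am,9am) (10am,11am,11am,9am,8am) (10am,11am,11am,9am,9am) (10am,11am,11am,10am,8am) (10am,11am,11am,10am,9am) (11am,10am,8am,9am,9am) (11am,10am,9am,9am,8am) (11am,10am,10am,9am,8am) (11am,10am,10am,9am,9am) (11am,10am,11am,9am,8am) (11am,10am,11am,9am,9am) (11am,11am,8am,9am,9am) (11am,11am,8am,9am,10am) (11am,11am,8am,10am,9am) (11am,11am,8am,10am,10am) (11am,11am,9am,9am,8am) (11am,11am,9am,9am,10am) (11am,11am,9am,10am,8am) (11am,11am,9am,10am,9am) (11am,11am,9am,10am,10am) (11am,11am,10am,9am,8am) (11am,11am,10am,9am,9am) (11am,11am,10am,9am,10am) (11am,11am,10am,10am,8am) (11am,11am,10am,10am,9am) — 42.
Retro=9am: (10am,11am,8am,10am,8am) (10am,11am,8am,10am,9am) (10am,11am,9am,10am,8am) (10am,11am,11am,10am,8am) (10am,11am,11am,10am,9am) (11am,11am,8am,10am,8am) (11am,11am,8am,10am,9am) (11am,11am,8am,10am,10am) (11am,11am,9am,10am,8am) (11am,11am,9am,10am,10am) (11am,11am,10am,10am,8am) (11am,11am,10am,10am,9am) — 12.
Summing: 42 + 12 = 54.

54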